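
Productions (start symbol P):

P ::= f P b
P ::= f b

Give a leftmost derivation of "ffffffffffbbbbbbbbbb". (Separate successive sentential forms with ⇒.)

P ⇒ fPb   [P ::= f P b]
fPb ⇒ ffPbb   [P ::= f P b]
ffPbb ⇒ fffPbbb   [P ::= f P b]
fffPbbb ⇒ ffffPbbbb   [P ::= f P b]
ffffPbbbb ⇒ fffffPbbbbb   [P ::= f P b]
fffffPbbbbb ⇒ ffffffPbbbbbb   [P ::= f P b]
ffffffPbbbbbb ⇒ fffffffPbbbbbbb   [P ::= f P b]
fffffffPbbbbbbb ⇒ ffffffffPbbbbbbbb   [P ::= f P b]
ffffffffPbbbbbbbb ⇒ fffffffffPbbbbbbbbb   [P ::= f P b]
fffffffffPbbbbbbbbb ⇒ ffffffffffbbbbbbbbbb   [P ::= f b]

P ⇒ fPb ⇒ ffPbb ⇒ fffPbbb ⇒ ffffPbbbb ⇒ fffffPbbbbb ⇒ ffffffPbbbbbb ⇒ fffffffPbbbbbbb ⇒ ffffffffPbbbbbbbb ⇒ fffffffffPbbbbbbbbb ⇒ ffffffffffbbbbbbbbbb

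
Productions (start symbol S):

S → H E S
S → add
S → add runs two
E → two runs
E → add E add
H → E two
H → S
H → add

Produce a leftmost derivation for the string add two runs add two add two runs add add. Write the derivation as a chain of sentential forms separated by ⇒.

S ⇒ H E S ⇒ E two E S ⇒ add E add two E S ⇒ add two runs add two E S ⇒ add two runs add two add E add S ⇒ add two runs add two add two runs add S ⇒ add two runs add two add two runs add add

S ⇒ H E S   [S → H E S]
H E S ⇒ E two E S   [H → E two]
E two E S ⇒ add E add two E S   [E → add E add]
add E add two E S ⇒ add two runs add two E S   [E → two runs]
add two runs add two E S ⇒ add two runs add two add E add S   [E → add E add]
add two runs add two add E add S ⇒ add two runs add two add two runs add S   [E → two runs]
add two runs add two add two runs add S ⇒ add two runs add two add two runs add add   [S → add]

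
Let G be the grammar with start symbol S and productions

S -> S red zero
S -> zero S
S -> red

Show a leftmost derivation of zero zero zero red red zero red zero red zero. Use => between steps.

S => S red zero => S red zero red zero => S red zero red zero red zero => zero S red zero red zero red zero => zero zero S red zero red zero red zero => zero zero zero S red zero red zero red zero => zero zero zero red red zero red zero red zero

S => S red zero   [S -> S red zero]
S red zero => S red zero red zero   [S -> S red zero]
S red zero red zero => S red zero red zero red zero   [S -> S red zero]
S red zero red zero red zero => zero S red zero red zero red zero   [S -> zero S]
zero S red zero red zero red zero => zero zero S red zero red zero red zero   [S -> zero S]
zero zero S red zero red zero red zero => zero zero zero S red zero red zero red zero   [S -> zero S]
zero zero zero S red zero red zero red zero => zero zero zero red red zero red zero red zero   [S -> red]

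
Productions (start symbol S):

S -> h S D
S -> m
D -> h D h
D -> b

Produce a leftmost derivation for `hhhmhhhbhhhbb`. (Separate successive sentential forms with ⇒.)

S⇒hSD⇒hhSDD⇒hhhSDDD⇒hhhmDDD⇒hhhmhDhDD⇒hhhmhhDhhDD⇒hhhmhhhDhhhDD⇒hhhmhhhbhhhDD⇒hhhmhhhbhhhbD⇒hhhmhhhbhhhbb

S ⇒ hSD   [S -> h S D]
hSD ⇒ hhSDD   [S -> h S D]
hhSDD ⇒ hhhSDDD   [S -> h S D]
hhhSDDD ⇒ hhhmDDD   [S -> m]
hhhmDDD ⇒ hhhmhDhDD   [D -> h D h]
hhhmhDhDD ⇒ hhhmhhDhhDD   [D -> h D h]
hhhmhhDhhDD ⇒ hhhmhhhDhhhDD   [D -> h D h]
hhhmhhhDhhhDD ⇒ hhhmhhhbhhhDD   [D -> b]
hhhmhhhbhhhDD ⇒ hhhmhhhbhhhbD   [D -> b]
hhhmhhhbhhhbD ⇒ hhhmhhhbhhhbb   [D -> b]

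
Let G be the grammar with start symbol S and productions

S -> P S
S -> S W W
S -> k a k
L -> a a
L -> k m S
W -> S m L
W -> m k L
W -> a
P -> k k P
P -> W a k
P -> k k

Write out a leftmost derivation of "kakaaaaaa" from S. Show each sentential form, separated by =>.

S => SWW   [S -> S W W]
SWW => SWWWW   [S -> S W W]
SWWWW => SWWWWWW   [S -> S W W]
SWWWWWW => kakWWWWWW   [S -> k a k]
kakWWWWWW => kakaWWWWW   [W -> a]
kakaWWWWW => kakaaWWWW   [W -> a]
kakaaWWWW => kakaaaWWW   [W -> a]
kakaaaWWW => kakaaaaWW   [W -> a]
kakaaaaWW => kakaaaaaW   [W -> a]
kakaaaaaW => kakaaaaaa   [W -> a]

S=>SWW=>SWWWW=>SWWWWWW=>kakWWWWWW=>kakaWWWWW=>kakaaWWWW=>kakaaaWWW=>kakaaaaWW=>kakaaaaaW=>kakaaaaaa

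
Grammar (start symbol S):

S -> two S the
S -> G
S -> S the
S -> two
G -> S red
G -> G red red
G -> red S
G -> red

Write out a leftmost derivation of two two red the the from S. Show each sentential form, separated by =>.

S => S the => two S the the => two G the the => two S red the the => two two red the the

S => S the   [S -> S the]
S the => two S the the   [S -> two S the]
two S the the => two G the the   [S -> G]
two G the the => two S red the the   [G -> S red]
two S red the the => two two red the the   [S -> two]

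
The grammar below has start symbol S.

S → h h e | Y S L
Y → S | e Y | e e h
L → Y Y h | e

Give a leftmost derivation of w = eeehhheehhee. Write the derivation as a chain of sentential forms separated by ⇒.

S ⇒ YSL   [S → Y S L]
YSL ⇒ SSL   [Y → S]
SSL ⇒ YSLSL   [S → Y S L]
YSLSL ⇒ eYSLSL   [Y → e Y]
eYSLSL ⇒ eeehSLSL   [Y → e e h]
eeehSLSL ⇒ eeehhheLSL   [S → h h e]
eeehhheLSL ⇒ eeehhheeSL   [L → e]
eeehhheeSL ⇒ eeehhheehheL   [S → h h e]
eeehhheehheL ⇒ eeehhheehhee   [L → e]

S ⇒ YSL ⇒ SSL ⇒ YSLSL ⇒ eYSLSL ⇒ eeehSLSL ⇒ eeehhheLSL ⇒ eeehhheeSL ⇒ eeehhheehheL ⇒ eeehhheehhee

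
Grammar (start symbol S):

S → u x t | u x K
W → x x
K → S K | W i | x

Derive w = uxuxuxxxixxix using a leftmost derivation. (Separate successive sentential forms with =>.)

S => uxK   [S → u x K]
uxK => uxSK   [K → S K]
uxSK => uxuxKK   [S → u x K]
uxuxKK => uxuxSKK   [K → S K]
uxuxSKK => uxuxuxKKK   [S → u x K]
uxuxuxKKK => uxuxuxWiKK   [K → W i]
uxuxuxWiKK => uxuxuxxxiKK   [W → x x]
uxuxuxxxiKK => uxuxuxxxiWiK   [K → W i]
uxuxuxxxiWiK => uxuxuxxxixxiK   [W → x x]
uxuxuxxxixxiK => uxuxuxxxixxix   [K → x]

S => uxK => uxSK => uxuxKK => uxuxSKK => uxuxuxKKK => uxuxuxWiKK => uxuxuxxxiKK => uxuxuxxxiWiK => uxuxuxxxixxiK => uxuxuxxxixxix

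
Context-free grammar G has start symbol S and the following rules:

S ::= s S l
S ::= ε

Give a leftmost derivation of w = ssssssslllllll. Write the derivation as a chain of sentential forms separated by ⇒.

S ⇒ sSl ⇒ ssSll ⇒ sssSlll ⇒ ssssSllll ⇒ sssssSlllll ⇒ ssssssSllllll ⇒ sssssssSlllllll ⇒ ssssssslllllll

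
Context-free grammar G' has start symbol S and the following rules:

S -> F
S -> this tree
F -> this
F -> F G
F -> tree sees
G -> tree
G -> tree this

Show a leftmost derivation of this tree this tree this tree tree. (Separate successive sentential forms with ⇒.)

S ⇒ F   [S -> F]
F ⇒ F G   [F -> F G]
F G ⇒ F G G   [F -> F G]
F G G ⇒ F G G G   [F -> F G]
F G G G ⇒ F G G G G   [F -> F G]
F G G G G ⇒ this G G G G   [F -> this]
this G G G G ⇒ this tree this G G G   [G -> tree this]
this tree this G G G ⇒ this tree this tree this G G   [G -> tree this]
this tree this tree this G G ⇒ this tree this tree this tree G   [G -> tree]
this tree this tree this tree G ⇒ this tree this tree this tree tree   [G -> tree]

S ⇒ F ⇒ F G ⇒ F G G ⇒ F G G G ⇒ F G G G G ⇒ this G G G G ⇒ this tree this G G G ⇒ this tree this tree this G G ⇒ this tree this tree this tree G ⇒ this tree this tree this tree tree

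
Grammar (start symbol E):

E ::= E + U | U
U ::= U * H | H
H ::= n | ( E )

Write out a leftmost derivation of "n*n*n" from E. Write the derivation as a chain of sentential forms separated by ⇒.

E ⇒ U   [E ::= U]
U ⇒ U*H   [U ::= U * H]
U*H ⇒ U*H*H   [U ::= U * H]
U*H*H ⇒ H*H*H   [U ::= H]
H*H*H ⇒ n*H*H   [H ::= n]
n*H*H ⇒ n*n*H   [H ::= n]
n*n*H ⇒ n*n*n   [H ::= n]

E ⇒ U ⇒ U*H ⇒ U*H*H ⇒ H*H*H ⇒ n*H*H ⇒ n*n*H ⇒ n*n*n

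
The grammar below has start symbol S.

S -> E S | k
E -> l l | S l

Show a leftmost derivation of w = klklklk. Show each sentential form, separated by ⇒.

S ⇒ ES   [S -> E S]
ES ⇒ SlS   [E -> S l]
SlS ⇒ ESlS   [S -> E S]
ESlS ⇒ SlSlS   [E -> S l]
SlSlS ⇒ ESlSlS   [S -> E S]
ESlSlS ⇒ SlSlSlS   [E -> S l]
SlSlSlS ⇒ klSlSlS   [S -> k]
klSlSlS ⇒ klklSlS   [S -> k]
klklSlS ⇒ klklklS   [S -> k]
klklklS ⇒ klklklk   [S -> k]

S ⇒ ES ⇒ SlS ⇒ ESlS ⇒ SlSlS ⇒ ESlSlS ⇒ SlSlSlS ⇒ klSlSlS ⇒ klklSlS ⇒ klklklS ⇒ klklklk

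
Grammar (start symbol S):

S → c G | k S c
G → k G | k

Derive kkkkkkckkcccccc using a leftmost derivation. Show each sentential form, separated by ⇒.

S ⇒ kSc   [S → k S c]
kSc ⇒ kkScc   [S → k S c]
kkScc ⇒ kkkSccc   [S → k S c]
kkkSccc ⇒ kkkkScccc   [S → k S c]
kkkkScccc ⇒ kkkkkSccccc   [S → k S c]
kkkkkSccccc ⇒ kkkkkkScccccc   [S → k S c]
kkkkkkScccccc ⇒ kkkkkkcGcccccc   [S → c G]
kkkkkkcGcccccc ⇒ kkkkkkckGcccccc   [G → k G]
kkkkkkckGcccccc ⇒ kkkkkkckkcccccc   [G → k]

S ⇒ kSc ⇒ kkScc ⇒ kkkSccc ⇒ kkkkScccc ⇒ kkkkkSccccc ⇒ kkkkkkScccccc ⇒ kkkkkkcGcccccc ⇒ kkkkkkckGcccccc ⇒ kkkkkkckkcccccc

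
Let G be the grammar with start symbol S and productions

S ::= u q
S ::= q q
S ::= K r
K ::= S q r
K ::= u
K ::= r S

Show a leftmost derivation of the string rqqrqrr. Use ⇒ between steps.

S⇒Kr⇒Sqrr⇒Krqrr⇒rSrqrr⇒rqqrqrr

S ⇒ Kr   [S ::= K r]
Kr ⇒ Sqrr   [K ::= S q r]
Sqrr ⇒ Krqrr   [S ::= K r]
Krqrr ⇒ rSrqrr   [K ::= r S]
rSrqrr ⇒ rqqrqrr   [S ::= q q]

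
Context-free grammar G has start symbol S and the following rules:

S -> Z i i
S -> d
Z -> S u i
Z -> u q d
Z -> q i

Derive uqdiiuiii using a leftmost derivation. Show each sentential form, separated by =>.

S => Zii => Suiii => Ziiuiii => uqdiiuiii

S => Zii   [S -> Z i i]
Zii => Suiii   [Z -> S u i]
Suiii => Ziiuiii   [S -> Z i i]
Ziiuiii => uqdiiuiii   [Z -> u q d]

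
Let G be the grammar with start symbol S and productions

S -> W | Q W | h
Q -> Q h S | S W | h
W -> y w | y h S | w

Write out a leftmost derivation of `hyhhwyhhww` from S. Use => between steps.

S => QW => SWW => QWWW => hWWW => hyhSWW => hyhQWWW => hyhSWWWW => hyhhWWWW => hyhhwWWW => hyhhwyhSWW => hyhhwyhhWW => hyhhwyhhwW => hyhhwyhhww

S => QW   [S -> Q W]
QW => SWW   [Q -> S W]
SWW => QWWW   [S -> Q W]
QWWW => hWWW   [Q -> h]
hWWW => hyhSWW   [W -> y h S]
hyhSWW => hyhQWWW   [S -> Q W]
hyhQWWW => hyhSWWWW   [Q -> S W]
hyhSWWWW => hyhhWWWW   [S -> h]
hyhhWWWW => hyhhwWWW   [W -> w]
hyhhwWWW => hyhhwyhSWW   [W -> y h S]
hyhhwyhSWW => hyhhwyhhWW   [S -> h]
hyhhwyhhWW => hyhhwyhhwW   [W -> w]
hyhhwyhhwW => hyhhwyhhww   [W -> w]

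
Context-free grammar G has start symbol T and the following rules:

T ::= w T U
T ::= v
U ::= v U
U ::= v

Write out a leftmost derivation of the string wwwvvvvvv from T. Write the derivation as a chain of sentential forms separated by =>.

T => wTU   [T ::= w T U]
wTU => wwTUU   [T ::= w T U]
wwTUU => wwwTUUU   [T ::= w T U]
wwwTUUU => wwwvUUU   [T ::= v]
wwwvUUU => wwwvvUU   [U ::= v]
wwwvvUU => wwwvvvU   [U ::= v]
wwwvvvU => wwwvvvvU   [U ::= v U]
wwwvvvvU => wwwvvvvvU   [U ::= v U]
wwwvvvvvU => wwwvvvvvv   [U ::= v]

T=>wTU=>wwTUU=>wwwTUUU=>wwwvUUU=>wwwvvUU=>wwwvvvU=>wwwvvvvU=>wwwvvvvvU=>wwwvvvvvv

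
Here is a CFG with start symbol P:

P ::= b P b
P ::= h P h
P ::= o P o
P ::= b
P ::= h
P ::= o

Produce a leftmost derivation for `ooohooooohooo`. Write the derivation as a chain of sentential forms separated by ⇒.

P ⇒ oPo   [P ::= o P o]
oPo ⇒ ooPoo   [P ::= o P o]
ooPoo ⇒ oooPooo   [P ::= o P o]
oooPooo ⇒ ooohPhooo   [P ::= h P h]
ooohPhooo ⇒ ooohoPohooo   [P ::= o P o]
ooohoPohooo ⇒ ooohooPoohooo   [P ::= o P o]
ooohooPoohooo ⇒ ooohooooohooo   [P ::= o]

P ⇒ oPo ⇒ ooPoo ⇒ oooPooo ⇒ ooohPhooo ⇒ ooohoPohooo ⇒ ooohooPoohooo ⇒ ooohooooohooo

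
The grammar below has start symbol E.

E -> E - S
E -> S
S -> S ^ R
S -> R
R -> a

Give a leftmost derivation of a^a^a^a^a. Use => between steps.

E => S   [E -> S]
S => S^R   [S -> S ^ R]
S^R => S^R^R   [S -> S ^ R]
S^R^R => S^R^R^R   [S -> S ^ R]
S^R^R^R => S^R^R^R^R   [S -> S ^ R]
S^R^R^R^R => R^R^R^R^R   [S -> R]
R^R^R^R^R => a^R^R^R^R   [R -> a]
a^R^R^R^R => a^a^R^R^R   [R -> a]
a^a^R^R^R => a^a^a^R^R   [R -> a]
a^a^a^R^R => a^a^a^a^R   [R -> a]
a^a^a^a^R => a^a^a^a^a   [R -> a]

E=>S=>S^R=>S^R^R=>S^R^R^R=>S^R^R^R^R=>R^R^R^R^R=>a^R^R^R^R=>a^a^R^R^R=>a^a^a^R^R=>a^a^a^a^R=>a^a^a^a^a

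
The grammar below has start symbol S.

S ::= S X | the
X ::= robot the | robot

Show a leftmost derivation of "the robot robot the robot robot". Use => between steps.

S => S X => S X X => S X X X => S X X X X => the X X X X => the robot X X X => the robot robot the X X => the robot robot the robot X => the robot robot the robot robot

S => S X   [S ::= S X]
S X => S X X   [S ::= S X]
S X X => S X X X   [S ::= S X]
S X X X => S X X X X   [S ::= S X]
S X X X X => the X X X X   [S ::= the]
the X X X X => the robot X X X   [X ::= robot]
the robot X X X => the robot robot the X X   [X ::= robot the]
the robot robot the X X => the robot robot the robot X   [X ::= robot]
the robot robot the robot X => the robot robot the robot robot   [X ::= robot]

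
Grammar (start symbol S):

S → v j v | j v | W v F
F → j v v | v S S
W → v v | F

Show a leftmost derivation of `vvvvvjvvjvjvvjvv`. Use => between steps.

S => WvF   [S → W v F]
WvF => FvF   [W → F]
FvF => vSSvF   [F → v S S]
vSSvF => vWvFSvF   [S → W v F]
vWvFSvF => vvvvFSvF   [W → v v]
vvvvFSvF => vvvvvSSSvF   [F → v S S]
vvvvvSSSvF => vvvvvjvSSvF   [S → j v]
vvvvvjvSSvF => vvvvvjvvjvSvF   [S → v j v]
vvvvvjvvjvSvF => vvvvvjvvjvjvvF   [S → j v]
vvvvvjvvjvjvvF => vvvvvjvvjvjvvjvv   [F → j v v]

S => WvF => FvF => vSSvF => vWvFSvF => vvvvFSvF => vvvvvSSSvF => vvvvvjvSSvF => vvvvvjvvjvSvF => vvvvvjvvjvjvvF => vvvvvjvvjvjvvjvv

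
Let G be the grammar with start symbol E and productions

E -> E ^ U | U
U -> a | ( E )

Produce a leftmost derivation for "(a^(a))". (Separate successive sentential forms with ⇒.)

E ⇒ U   [E -> U]
U ⇒ (E)   [U -> ( E )]
(E) ⇒ (E^U)   [E -> E ^ U]
(E^U) ⇒ (U^U)   [E -> U]
(U^U) ⇒ (a^U)   [U -> a]
(a^U) ⇒ (a^(E))   [U -> ( E )]
(a^(E)) ⇒ (a^(U))   [E -> U]
(a^(U)) ⇒ (a^(a))   [U -> a]

E ⇒ U ⇒ (E) ⇒ (E^U) ⇒ (U^U) ⇒ (a^U) ⇒ (a^(E)) ⇒ (a^(U)) ⇒ (a^(a))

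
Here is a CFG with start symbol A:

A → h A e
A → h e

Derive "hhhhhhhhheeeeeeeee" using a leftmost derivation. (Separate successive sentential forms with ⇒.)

A ⇒ hAe ⇒ hhAee ⇒ hhhAeee ⇒ hhhhAeeee ⇒ hhhhhAeeeee ⇒ hhhhhhAeeeeee ⇒ hhhhhhhAeeeeeee ⇒ hhhhhhhhAeeeeeeee ⇒ hhhhhhhhheeeeeeeee

A ⇒ hAe   [A → h A e]
hAe ⇒ hhAee   [A → h A e]
hhAee ⇒ hhhAeee   [A → h A e]
hhhAeee ⇒ hhhhAeeee   [A → h A e]
hhhhAeeee ⇒ hhhhhAeeeee   [A → h A e]
hhhhhAeeeee ⇒ hhhhhhAeeeeee   [A → h A e]
hhhhhhAeeeeee ⇒ hhhhhhhAeeeeeee   [A → h A e]
hhhhhhhAeeeeeee ⇒ hhhhhhhhAeeeeeeee   [A → h A e]
hhhhhhhhAeeeeeeee ⇒ hhhhhhhhheeeeeeeee   [A → h e]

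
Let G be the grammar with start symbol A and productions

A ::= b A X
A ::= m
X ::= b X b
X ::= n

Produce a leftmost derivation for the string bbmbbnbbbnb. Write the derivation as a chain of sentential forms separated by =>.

A => bAX   [A ::= b A X]
bAX => bbAXX   [A ::= b A X]
bbAXX => bbmXX   [A ::= m]
bbmXX => bbmbXbX   [X ::= b X b]
bbmbXbX => bbmbbXbbX   [X ::= b X b]
bbmbbXbbX => bbmbbnbbX   [X ::= n]
bbmbbnbbX => bbmbbnbbbXb   [X ::= b X b]
bbmbbnbbbXb => bbmbbnbbbnb   [X ::= n]

A => bAX => bbAXX => bbmXX => bbmbXbX => bbmbbXbbX => bbmbbnbbX => bbmbbnbbbXb => bbmbbnbbbnb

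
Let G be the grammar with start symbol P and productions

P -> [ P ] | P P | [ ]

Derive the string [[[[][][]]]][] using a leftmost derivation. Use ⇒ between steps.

P ⇒ PP   [P -> P P]
PP ⇒ [P]P   [P -> [ P ]]
[P]P ⇒ [[P]]P   [P -> [ P ]]
[[P]]P ⇒ [[[P]]]P   [P -> [ P ]]
[[[P]]]P ⇒ [[[PP]]]P   [P -> P P]
[[[PP]]]P ⇒ [[[PPP]]]P   [P -> P P]
[[[PPP]]]P ⇒ [[[[]PP]]]P   [P -> [ ]]
[[[[]PP]]]P ⇒ [[[[][]P]]]P   [P -> [ ]]
[[[[][]P]]]P ⇒ [[[[][][]]]]P   [P -> [ ]]
[[[[][][]]]]P ⇒ [[[[][][]]]][]   [P -> [ ]]

P⇒PP⇒[P]P⇒[[P]]P⇒[[[P]]]P⇒[[[PP]]]P⇒[[[PPP]]]P⇒[[[[]PP]]]P⇒[[[[][]P]]]P⇒[[[[][][]]]]P⇒[[[[][][]]]][]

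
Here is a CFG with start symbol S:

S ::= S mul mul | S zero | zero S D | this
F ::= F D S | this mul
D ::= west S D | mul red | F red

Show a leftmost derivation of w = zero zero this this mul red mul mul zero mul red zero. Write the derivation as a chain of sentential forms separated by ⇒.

S ⇒ S zero ⇒ zero S D zero ⇒ zero S zero D zero ⇒ zero S mul mul zero D zero ⇒ zero zero S D mul mul zero D zero ⇒ zero zero this D mul mul zero D zero ⇒ zero zero this F red mul mul zero D zero ⇒ zero zero this this mul red mul mul zero D zero ⇒ zero zero this this mul red mul mul zero mul red zero

S ⇒ S zero   [S ::= S zero]
S zero ⇒ zero S D zero   [S ::= zero S D]
zero S D zero ⇒ zero S zero D zero   [S ::= S zero]
zero S zero D zero ⇒ zero S mul mul zero D zero   [S ::= S mul mul]
zero S mul mul zero D zero ⇒ zero zero S D mul mul zero D zero   [S ::= zero S D]
zero zero S D mul mul zero D zero ⇒ zero zero this D mul mul zero D zero   [S ::= this]
zero zero this D mul mul zero D zero ⇒ zero zero this F red mul mul zero D zero   [D ::= F red]
zero zero this F red mul mul zero D zero ⇒ zero zero this this mul red mul mul zero D zero   [F ::= this mul]
zero zero this this mul red mul mul zero D zero ⇒ zero zero this this mul red mul mul zero mul red zero   [D ::= mul red]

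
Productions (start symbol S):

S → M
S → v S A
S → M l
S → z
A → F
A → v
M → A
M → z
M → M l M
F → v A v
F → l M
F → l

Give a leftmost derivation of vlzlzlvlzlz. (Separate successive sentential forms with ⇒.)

S⇒M⇒MlM⇒MlMlM⇒AlMlM⇒vlMlM⇒vlMlMlM⇒vlMlMlMlM⇒vlMlMlMlMlM⇒vlzlMlMlMlM⇒vlzlzlMlMlM⇒vlzlzlAlMlM⇒vlzlzlvlMlM⇒vlzlzlvlzlM⇒vlzlzlvlzlz

S ⇒ M   [S → M]
M ⇒ MlM   [M → M l M]
MlM ⇒ MlMlM   [M → M l M]
MlMlM ⇒ AlMlM   [M → A]
AlMlM ⇒ vlMlM   [A → v]
vlMlM ⇒ vlMlMlM   [M → M l M]
vlMlMlM ⇒ vlMlMlMlM   [M → M l M]
vlMlMlMlM ⇒ vlMlMlMlMlM   [M → M l M]
vlMlMlMlMlM ⇒ vlzlMlMlMlM   [M → z]
vlzlMlMlMlM ⇒ vlzlzlMlMlM   [M → z]
vlzlzlMlMlM ⇒ vlzlzlAlMlM   [M → A]
vlzlzlAlMlM ⇒ vlzlzlvlMlM   [A → v]
vlzlzlvlMlM ⇒ vlzlzlvlzlM   [M → z]
vlzlzlvlzlM ⇒ vlzlzlvlzlz   [M → z]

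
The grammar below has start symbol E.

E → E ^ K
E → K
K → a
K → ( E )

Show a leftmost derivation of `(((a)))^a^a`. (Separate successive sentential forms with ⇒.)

E ⇒ E^K ⇒ E^K^K ⇒ K^K^K ⇒ (E)^K^K ⇒ (K)^K^K ⇒ ((E))^K^K ⇒ ((K))^K^K ⇒ (((E)))^K^K ⇒ (((K)))^K^K ⇒ (((a)))^K^K ⇒ (((a)))^a^K ⇒ (((a)))^a^a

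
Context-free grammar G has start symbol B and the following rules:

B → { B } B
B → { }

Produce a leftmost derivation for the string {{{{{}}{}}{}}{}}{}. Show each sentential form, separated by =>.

B => {B}B => {{B}B}B => {{{B}B}B}B => {{{{B}B}B}B}B => {{{{{}}B}B}B}B => {{{{{}}{}}B}B}B => {{{{{}}{}}{}}B}B => {{{{{}}{}}{}}{}}B => {{{{{}}{}}{}}{}}{}

B => {B}B   [B → { B } B]
{B}B => {{B}B}B   [B → { B } B]
{{B}B}B => {{{B}B}B}B   [B → { B } B]
{{{B}B}B}B => {{{{B}B}B}B}B   [B → { B } B]
{{{{B}B}B}B}B => {{{{{}}B}B}B}B   [B → { }]
{{{{{}}B}B}B}B => {{{{{}}{}}B}B}B   [B → { }]
{{{{{}}{}}B}B}B => {{{{{}}{}}{}}B}B   [B → { }]
{{{{{}}{}}{}}B}B => {{{{{}}{}}{}}{}}B   [B → { }]
{{{{{}}{}}{}}{}}B => {{{{{}}{}}{}}{}}{}   [B → { }]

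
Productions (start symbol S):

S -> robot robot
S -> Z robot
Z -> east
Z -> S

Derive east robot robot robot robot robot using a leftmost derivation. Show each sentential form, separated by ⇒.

S ⇒ Z robot ⇒ S robot ⇒ Z robot robot ⇒ S robot robot ⇒ Z robot robot robot ⇒ S robot robot robot ⇒ Z robot robot robot robot ⇒ S robot robot robot robot ⇒ Z robot robot robot robot robot ⇒ east robot robot robot robot robot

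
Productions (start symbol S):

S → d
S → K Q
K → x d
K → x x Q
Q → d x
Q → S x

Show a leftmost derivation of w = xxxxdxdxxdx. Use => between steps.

S => KQ => xxQQ => xxSxQ => xxKQxQ => xxxxQQxQ => xxxxSxQxQ => xxxxdxQxQ => xxxxdxdxxQ => xxxxdxdxxdx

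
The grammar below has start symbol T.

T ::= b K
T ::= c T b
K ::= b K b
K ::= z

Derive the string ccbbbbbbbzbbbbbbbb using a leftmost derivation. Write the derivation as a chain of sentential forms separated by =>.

T => cTb => ccTbb => ccbKbb => ccbbKbbb => ccbbbKbbbb => ccbbbbKbbbbb => ccbbbbbKbbbbbb => ccbbbbbbKbbbbbbb => ccbbbbbbbKbbbbbbbb => ccbbbbbbbzbbbbbbbb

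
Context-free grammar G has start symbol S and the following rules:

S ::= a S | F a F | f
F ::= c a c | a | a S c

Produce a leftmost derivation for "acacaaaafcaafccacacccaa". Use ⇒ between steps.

S ⇒ FaF ⇒ aScaF ⇒ aFaFcaF ⇒ acacaFcaF ⇒ acacaaSccaF ⇒ acacaaFaFccaF ⇒ acacaaaScaFccaF ⇒ acacaaaFaFcaFccaF ⇒ acacaaaaScaFcaFccaF ⇒ acacaaaafcaFcaFccaF ⇒ acacaaaafcaaSccaFccaF ⇒ acacaaaafcaafccaFccaF ⇒ acacaaaafcaafccacacccaF ⇒ acacaaaafcaafccacacccaa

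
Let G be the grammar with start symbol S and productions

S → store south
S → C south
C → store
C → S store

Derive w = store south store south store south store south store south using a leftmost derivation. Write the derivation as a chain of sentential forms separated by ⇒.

S ⇒ C south   [S → C south]
C south ⇒ S store south   [C → S store]
S store south ⇒ C south store south   [S → C south]
C south store south ⇒ S store south store south   [C → S store]
S store south store south ⇒ C south store south store south   [S → C south]
C south store south store south ⇒ S store south store south store south   [C → S store]
S store south store south store south ⇒ C south store south store south store south   [S → C south]
C south store south store south store south ⇒ S store south store south store south store south   [C → S store]
S store south store south store south store south ⇒ store south store south store south store south store south   [S → store south]

S ⇒ C south ⇒ S store south ⇒ C south store south ⇒ S store south store south ⇒ C south store south store south ⇒ S store south store south store south ⇒ C south store south store south store south ⇒ S store south store south store south store south ⇒ store south store south store south store south store south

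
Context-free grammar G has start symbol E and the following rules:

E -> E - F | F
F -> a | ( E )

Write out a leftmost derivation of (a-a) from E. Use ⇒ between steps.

E ⇒ F   [E -> F]
F ⇒ (E)   [F -> ( E )]
(E) ⇒ (E-F)   [E -> E - F]
(E-F) ⇒ (F-F)   [E -> F]
(F-F) ⇒ (a-F)   [F -> a]
(a-F) ⇒ (a-a)   [F -> a]

E ⇒ F ⇒ (E) ⇒ (E-F) ⇒ (F-F) ⇒ (a-F) ⇒ (a-a)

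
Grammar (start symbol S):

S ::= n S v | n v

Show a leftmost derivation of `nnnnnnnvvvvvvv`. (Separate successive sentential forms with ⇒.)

S ⇒ nSv   [S ::= n S v]
nSv ⇒ nnSvv   [S ::= n S v]
nnSvv ⇒ nnnSvvv   [S ::= n S v]
nnnSvvv ⇒ nnnnSvvvv   [S ::= n S v]
nnnnSvvvv ⇒ nnnnnSvvvvv   [S ::= n S v]
nnnnnSvvvvv ⇒ nnnnnnSvvvvvv   [S ::= n S v]
nnnnnnSvvvvvv ⇒ nnnnnnnvvvvvvv   [S ::= n v]

S ⇒ nSv ⇒ nnSvv ⇒ nnnSvvv ⇒ nnnnSvvvv ⇒ nnnnnSvvvvv ⇒ nnnnnnSvvvvvv ⇒ nnnnnnnvvvvvvv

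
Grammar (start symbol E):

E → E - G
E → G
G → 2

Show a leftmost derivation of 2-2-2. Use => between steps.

E => E-G => E-G-G => G-G-G => 2-G-G => 2-2-G => 2-2-2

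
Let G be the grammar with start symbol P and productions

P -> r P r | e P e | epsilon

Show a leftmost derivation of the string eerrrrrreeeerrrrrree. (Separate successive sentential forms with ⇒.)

P ⇒ ePe   [P -> e P e]
ePe ⇒ eePee   [P -> e P e]
eePee ⇒ eerPree   [P -> r P r]
eerPree ⇒ eerrPrree   [P -> r P r]
eerrPrree ⇒ eerrrPrrree   [P -> r P r]
eerrrPrrree ⇒ eerrrrPrrrree   [P -> r P r]
eerrrrPrrrree ⇒ eerrrrrPrrrrree   [P -> r P r]
eerrrrrPrrrrree ⇒ eerrrrrrPrrrrrree   [P -> r P r]
eerrrrrrPrrrrrree ⇒ eerrrrrrePerrrrrree   [P -> e P e]
eerrrrrrePerrrrrree ⇒ eerrrrrreePeerrrrrree   [P -> e P e]
eerrrrrreePeerrrrrree ⇒ eerrrrrreeeerrrrrree   [P -> epsilon]

P ⇒ ePe ⇒ eePee ⇒ eerPree ⇒ eerrPrree ⇒ eerrrPrrree ⇒ eerrrrPrrrree ⇒ eerrrrrPrrrrree ⇒ eerrrrrrPrrrrrree ⇒ eerrrrrrePerrrrrree ⇒ eerrrrrreePeerrrrrree ⇒ eerrrrrreeeerrrrrree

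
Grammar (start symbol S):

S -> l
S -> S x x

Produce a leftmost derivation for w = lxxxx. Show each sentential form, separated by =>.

S => Sxx   [S -> S x x]
Sxx => Sxxxx   [S -> S x x]
Sxxxx => lxxxx   [S -> l]

S=>Sxx=>Sxxxx=>lxxxx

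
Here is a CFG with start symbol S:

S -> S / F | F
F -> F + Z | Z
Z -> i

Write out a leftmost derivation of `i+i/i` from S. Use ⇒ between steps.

S ⇒ S/F   [S -> S / F]
S/F ⇒ F/F   [S -> F]
F/F ⇒ F+Z/F   [F -> F + Z]
F+Z/F ⇒ Z+Z/F   [F -> Z]
Z+Z/F ⇒ i+Z/F   [Z -> i]
i+Z/F ⇒ i+i/F   [Z -> i]
i+i/F ⇒ i+i/Z   [F -> Z]
i+i/Z ⇒ i+i/i   [Z -> i]

S ⇒ S/F ⇒ F/F ⇒ F+Z/F ⇒ Z+Z/F ⇒ i+Z/F ⇒ i+i/F ⇒ i+i/Z ⇒ i+i/i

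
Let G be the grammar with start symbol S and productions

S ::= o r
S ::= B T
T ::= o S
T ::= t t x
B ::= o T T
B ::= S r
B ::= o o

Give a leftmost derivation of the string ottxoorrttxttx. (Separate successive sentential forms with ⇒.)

S ⇒ BT ⇒ oTTT ⇒ ottxTT ⇒ ottxoST ⇒ ottxoBTT ⇒ ottxoSrTT ⇒ ottxoorrTT ⇒ ottxoorrttxT ⇒ ottxoorrttxttx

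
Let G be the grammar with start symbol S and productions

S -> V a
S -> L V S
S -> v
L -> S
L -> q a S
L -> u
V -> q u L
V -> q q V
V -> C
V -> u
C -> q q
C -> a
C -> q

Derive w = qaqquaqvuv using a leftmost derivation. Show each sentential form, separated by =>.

S => LVS => qaSVS => qaLVSVS => qaSVSVS => qaVaVSVS => qaqqVaVSVS => qaqquaVSVS => qaqquaCSVS => qaqquaqSVS => qaqquaqvVS => qaqquaqvuS => qaqquaqvuv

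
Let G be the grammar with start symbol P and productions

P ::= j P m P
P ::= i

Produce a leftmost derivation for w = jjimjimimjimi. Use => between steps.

P => jPmP => jjPmPmP => jjimPmP => jjimjPmPmP => jjimjimPmP => jjimjimimP => jjimjimimjPmP => jjimjimimjimP => jjimjimimjimi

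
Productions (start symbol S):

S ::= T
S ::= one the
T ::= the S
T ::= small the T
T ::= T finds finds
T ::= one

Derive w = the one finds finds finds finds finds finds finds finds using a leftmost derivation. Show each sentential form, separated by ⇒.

S ⇒ T   [S ::= T]
T ⇒ the S   [T ::= the S]
the S ⇒ the T   [S ::= T]
the T ⇒ the T finds finds   [T ::= T finds finds]
the T finds finds ⇒ the T finds finds finds finds   [T ::= T finds finds]
the T finds finds finds finds ⇒ the T finds finds finds finds finds finds   [T ::= T finds finds]
the T finds finds finds finds finds finds ⇒ the T finds finds finds finds finds finds finds finds   [T ::= T finds finds]
the T finds finds finds finds finds finds finds finds ⇒ the one finds finds finds finds finds finds finds finds   [T ::= one]

S ⇒ T ⇒ the S ⇒ the T ⇒ the T finds finds ⇒ the T finds finds finds finds ⇒ the T finds finds finds finds finds finds ⇒ the T finds finds finds finds finds finds finds finds ⇒ the one finds finds finds finds finds finds finds finds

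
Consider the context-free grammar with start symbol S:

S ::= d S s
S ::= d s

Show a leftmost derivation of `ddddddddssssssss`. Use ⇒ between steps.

S⇒dSs⇒ddSss⇒dddSsss⇒ddddSssss⇒dddddSsssss⇒ddddddSssssss⇒dddddddSsssssss⇒ddddddddssssssss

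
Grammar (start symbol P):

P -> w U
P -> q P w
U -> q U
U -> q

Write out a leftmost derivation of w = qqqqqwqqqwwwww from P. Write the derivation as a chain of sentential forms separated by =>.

P=>qPw=>qqPww=>qqqPwww=>qqqqPwwww=>qqqqqPwwwww=>qqqqqwUwwwww=>qqqqqwqUwwwww=>qqqqqwqqUwwwww=>qqqqqwqqqwwwww

P => qPw   [P -> q P w]
qPw => qqPww   [P -> q P w]
qqPww => qqqPwww   [P -> q P w]
qqqPwww => qqqqPwwww   [P -> q P w]
qqqqPwwww => qqqqqPwwwww   [P -> q P w]
qqqqqPwwwww => qqqqqwUwwwww   [P -> w U]
qqqqqwUwwwww => qqqqqwqUwwwww   [U -> q U]
qqqqqwqUwwwww => qqqqqwqqUwwwww   [U -> q U]
qqqqqwqqUwwwww => qqqqqwqqqwwwww   [U -> q]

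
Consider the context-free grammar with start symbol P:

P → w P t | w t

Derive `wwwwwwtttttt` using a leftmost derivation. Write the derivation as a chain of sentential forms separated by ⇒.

P ⇒ wPt   [P → w P t]
wPt ⇒ wwPtt   [P → w P t]
wwPtt ⇒ wwwPttt   [P → w P t]
wwwPttt ⇒ wwwwPtttt   [P → w P t]
wwwwPtttt ⇒ wwwwwPttttt   [P → w P t]
wwwwwPttttt ⇒ wwwwwwtttttt   [P → w t]

P ⇒ wPt ⇒ wwPtt ⇒ wwwPttt ⇒ wwwwPtttt ⇒ wwwwwPttttt ⇒ wwwwwwtttttt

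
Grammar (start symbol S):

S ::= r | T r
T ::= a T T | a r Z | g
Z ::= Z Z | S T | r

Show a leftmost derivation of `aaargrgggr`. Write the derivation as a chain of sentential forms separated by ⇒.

S ⇒ Tr   [S ::= T r]
Tr ⇒ aTTr   [T ::= a T T]
aTTr ⇒ aaTTTr   [T ::= a T T]
aaTTTr ⇒ aaarZTTr   [T ::= a r Z]
aaarZTTr ⇒ aaarSTTTr   [Z ::= S T]
aaarSTTTr ⇒ aaarTrTTTr   [S ::= T r]
aaarTrTTTr ⇒ aaargrTTTr   [T ::= g]
aaargrTTTr ⇒ aaargrgTTr   [T ::= g]
aaargrgTTr ⇒ aaargrggTr   [T ::= g]
aaargrggTr ⇒ aaargrgggr   [T ::= g]

S ⇒ Tr ⇒ aTTr ⇒ aaTTTr ⇒ aaarZTTr ⇒ aaarSTTTr ⇒ aaarTrTTTr ⇒ aaargrTTTr ⇒ aaargrgTTr ⇒ aaargrggTr ⇒ aaargrgggr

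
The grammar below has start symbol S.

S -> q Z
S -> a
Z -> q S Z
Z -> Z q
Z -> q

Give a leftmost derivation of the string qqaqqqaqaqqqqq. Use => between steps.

S => qZ   [S -> q Z]
qZ => qZq   [Z -> Z q]
qZq => qqSZq   [Z -> q S Z]
qqSZq => qqaZq   [S -> a]
qqaZq => qqaqSZq   [Z -> q S Z]
qqaqSZq => qqaqqZZq   [S -> q Z]
qqaqqZZq => qqaqqqSZZq   [Z -> q S Z]
qqaqqqSZZq => qqaqqqaZZq   [S -> a]
qqaqqqaZZq => qqaqqqaZqZq   [Z -> Z q]
qqaqqqaZqZq => qqaqqqaZqqZq   [Z -> Z q]
qqaqqqaZqqZq => qqaqqqaqSZqqZq   [Z -> q S Z]
qqaqqqaqSZqqZq => qqaqqqaqaZqqZq   [S -> a]
qqaqqqaqaZqqZq => qqaqqqaqaqqqZq   [Z -> q]
qqaqqqaqaqqqZq => qqaqqqaqaqqqqq   [Z -> q]

S=>qZ=>qZq=>qqSZq=>qqaZq=>qqaqSZq=>qqaqqZZq=>qqaqqqSZZq=>qqaqqqaZZq=>qqaqqqaZqZq=>qqaqqqaZqqZq=>qqaqqqaqSZqqZq=>qqaqqqaqaZqqZq=>qqaqqqaqaqqqZq=>qqaqqqaqaqqqqq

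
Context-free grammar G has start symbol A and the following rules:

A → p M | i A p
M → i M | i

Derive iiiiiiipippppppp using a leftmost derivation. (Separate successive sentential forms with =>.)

A => iAp   [A → i A p]
iAp => iiApp   [A → i A p]
iiApp => iiiAppp   [A → i A p]
iiiAppp => iiiiApppp   [A → i A p]
iiiiApppp => iiiiiAppppp   [A → i A p]
iiiiiAppppp => iiiiiiApppppp   [A → i A p]
iiiiiiApppppp => iiiiiiiAppppppp   [A → i A p]
iiiiiiiAppppppp => iiiiiiipMppppppp   [A → p M]
iiiiiiipMppppppp => iiiiiiipippppppp   [M → i]

A => iAp => iiApp => iiiAppp => iiiiApppp => iiiiiAppppp => iiiiiiApppppp => iiiiiiiAppppppp => iiiiiiipMppppppp => iiiiiiipippppppp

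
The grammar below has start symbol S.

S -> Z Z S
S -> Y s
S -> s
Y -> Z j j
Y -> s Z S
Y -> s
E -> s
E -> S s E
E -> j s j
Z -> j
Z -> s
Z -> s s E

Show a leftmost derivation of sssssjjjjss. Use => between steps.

S => Ys => sZSs => sssESs => ssssSs => ssssZZSs => sssssZSs => sssssjSs => sssssjYss => sssssjZjjss => sssssjjjjss

S => Ys   [S -> Y s]
Ys => sZSs   [Y -> s Z S]
sZSs => sssESs   [Z -> s s E]
sssESs => ssssSs   [E -> s]
ssssSs => ssssZZSs   [S -> Z Z S]
ssssZZSs => sssssZSs   [Z -> s]
sssssZSs => sssssjSs   [Z -> j]
sssssjSs => sssssjYss   [S -> Y s]
sssssjYss => sssssjZjjss   [Y -> Z j j]
sssssjZjjss => sssssjjjjss   [Z -> j]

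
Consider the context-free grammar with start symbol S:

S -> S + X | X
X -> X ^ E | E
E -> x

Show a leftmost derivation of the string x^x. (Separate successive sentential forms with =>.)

S=>X=>X^E=>E^E=>x^E=>x^x

S => X   [S -> X]
X => X^E   [X -> X ^ E]
X^E => E^E   [X -> E]
E^E => x^E   [E -> x]
x^E => x^x   [E -> x]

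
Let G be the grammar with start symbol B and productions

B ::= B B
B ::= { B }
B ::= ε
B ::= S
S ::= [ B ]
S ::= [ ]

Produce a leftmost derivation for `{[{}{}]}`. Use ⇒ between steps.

B ⇒ {B} ⇒ {S} ⇒ {[B]} ⇒ {[BB]} ⇒ {[{B}B]} ⇒ {[{}B]} ⇒ {[{}{B}]} ⇒ {[{}{}]}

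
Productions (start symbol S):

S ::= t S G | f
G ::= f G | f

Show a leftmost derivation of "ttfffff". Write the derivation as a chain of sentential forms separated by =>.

S => tSG   [S ::= t S G]
tSG => ttSGG   [S ::= t S G]
ttSGG => ttfGG   [S ::= f]
ttfGG => ttffGG   [G ::= f G]
ttffGG => ttfffGG   [G ::= f G]
ttfffGG => ttffffG   [G ::= f]
ttffffG => ttfffff   [G ::= f]

S => tSG => ttSGG => ttfGG => ttffGG => ttfffGG => ttffffG => ttfffff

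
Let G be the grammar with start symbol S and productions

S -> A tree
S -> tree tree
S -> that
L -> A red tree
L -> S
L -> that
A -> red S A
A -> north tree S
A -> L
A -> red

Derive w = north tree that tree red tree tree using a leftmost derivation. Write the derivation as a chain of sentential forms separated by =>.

S => A tree => L tree => A red tree tree => L red tree tree => S red tree tree => A tree red tree tree => north tree S tree red tree tree => north tree that tree red tree tree

S => A tree   [S -> A tree]
A tree => L tree   [A -> L]
L tree => A red tree tree   [L -> A red tree]
A red tree tree => L red tree tree   [A -> L]
L red tree tree => S red tree tree   [L -> S]
S red tree tree => A tree red tree tree   [S -> A tree]
A tree red tree tree => north tree S tree red tree tree   [A -> north tree S]
north tree S tree red tree tree => north tree that tree red tree tree   [S -> that]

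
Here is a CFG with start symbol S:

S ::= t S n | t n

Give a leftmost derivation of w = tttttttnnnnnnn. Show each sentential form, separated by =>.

S => tSn => ttSnn => tttSnnn => ttttSnnnn => tttttSnnnnn => ttttttSnnnnnn => tttttttnnnnnnn

S => tSn   [S ::= t S n]
tSn => ttSnn   [S ::= t S n]
ttSnn => tttSnnn   [S ::= t S n]
tttSnnn => ttttSnnnn   [S ::= t S n]
ttttSnnnn => tttttSnnnnn   [S ::= t S n]
tttttSnnnnn => ttttttSnnnnnn   [S ::= t S n]
ttttttSnnnnnn => tttttttnnnnnnn   [S ::= t n]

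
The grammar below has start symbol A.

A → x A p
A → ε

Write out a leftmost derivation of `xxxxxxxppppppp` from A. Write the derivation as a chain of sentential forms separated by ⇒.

A ⇒ xAp   [A → x A p]
xAp ⇒ xxApp   [A → x A p]
xxApp ⇒ xxxAppp   [A → x A p]
xxxAppp ⇒ xxxxApppp   [A → x A p]
xxxxApppp ⇒ xxxxxAppppp   [A → x A p]
xxxxxAppppp ⇒ xxxxxxApppppp   [A → x A p]
xxxxxxApppppp ⇒ xxxxxxxAppppppp   [A → x A p]
xxxxxxxAppppppp ⇒ xxxxxxxppppppp   [A → ε]

A ⇒ xAp ⇒ xxApp ⇒ xxxAppp ⇒ xxxxApppp ⇒ xxxxxAppppp ⇒ xxxxxxApppppp ⇒ xxxxxxxAppppppp ⇒ xxxxxxxppppppp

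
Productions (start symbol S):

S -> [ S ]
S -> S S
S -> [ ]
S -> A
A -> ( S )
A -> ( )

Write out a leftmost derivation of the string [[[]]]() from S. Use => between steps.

S => SS => [S]S => [[S]]S => [[[]]]S => [[[]]]A => [[[]]]()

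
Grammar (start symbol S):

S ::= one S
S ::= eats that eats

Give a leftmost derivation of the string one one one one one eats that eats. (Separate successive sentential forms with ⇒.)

S ⇒ one S   [S ::= one S]
one S ⇒ one one S   [S ::= one S]
one one S ⇒ one one one S   [S ::= one S]
one one one S ⇒ one one one one S   [S ::= one S]
one one one one S ⇒ one one one one one S   [S ::= one S]
one one one one one S ⇒ one one one one one eats that eats   [S ::= eats that eats]

S ⇒ one S ⇒ one one S ⇒ one one one S ⇒ one one one one S ⇒ one one one one one S ⇒ one one one one one eats that eats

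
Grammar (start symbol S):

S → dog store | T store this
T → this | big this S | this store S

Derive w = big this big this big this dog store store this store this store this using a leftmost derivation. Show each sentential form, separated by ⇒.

S ⇒ T store this   [S → T store this]
T store this ⇒ big this S store this   [T → big this S]
big this S store this ⇒ big this T store this store this   [S → T store this]
big this T store this store this ⇒ big this big this S store this store this   [T → big this S]
big this big this S store this store this ⇒ big this big this T store this store this store this   [S → T store this]
big this big this T store this store this store this ⇒ big this big this big this S store this store this store this   [T → big this S]
big this big this big this S store this store this store this ⇒ big this big this big this dog store store this store this store this   [S → dog store]

S ⇒ T store this ⇒ big this S store this ⇒ big this T store this store this ⇒ big this big this S store this store this ⇒ big this big this T store this store this store this ⇒ big this big this big this S store this store this store this ⇒ big this big this big this dog store store this store this store this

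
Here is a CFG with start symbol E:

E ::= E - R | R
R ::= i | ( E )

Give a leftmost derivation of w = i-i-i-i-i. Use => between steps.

E => E-R => E-R-R => E-R-R-R => E-R-R-R-R => R-R-R-R-R => i-R-R-R-R => i-i-R-R-R => i-i-i-R-R => i-i-i-i-R => i-i-i-i-i

E => E-R   [E ::= E - R]
E-R => E-R-R   [E ::= E - R]
E-R-R => E-R-R-R   [E ::= E - R]
E-R-R-R => E-R-R-R-R   [E ::= E - R]
E-R-R-R-R => R-R-R-R-R   [E ::= R]
R-R-R-R-R => i-R-R-R-R   [R ::= i]
i-R-R-R-R => i-i-R-R-R   [R ::= i]
i-i-R-R-R => i-i-i-R-R   [R ::= i]
i-i-i-R-R => i-i-i-i-R   [R ::= i]
i-i-i-i-R => i-i-i-i-i   [R ::= i]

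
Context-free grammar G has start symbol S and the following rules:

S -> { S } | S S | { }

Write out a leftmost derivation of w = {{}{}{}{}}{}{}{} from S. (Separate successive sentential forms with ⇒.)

S ⇒ SS   [S -> S S]
SS ⇒ SSS   [S -> S S]
SSS ⇒ SSSS   [S -> S S]
SSSS ⇒ {S}SSS   [S -> { S }]
{S}SSS ⇒ {SS}SSS   [S -> S S]
{SS}SSS ⇒ {SSS}SSS   [S -> S S]
{SSS}SSS ⇒ {SSSS}SSS   [S -> S S]
{SSSS}SSS ⇒ {{}SSS}SSS   [S -> { }]
{{}SSS}SSS ⇒ {{}{}SS}SSS   [S -> { }]
{{}{}SS}SSS ⇒ {{}{}{}S}SSS   [S -> { }]
{{}{}{}S}SSS ⇒ {{}{}{}{}}SSS   [S -> { }]
{{}{}{}{}}SSS ⇒ {{}{}{}{}}{}SS   [S -> { }]
{{}{}{}{}}{}SS ⇒ {{}{}{}{}}{}{}S   [S -> { }]
{{}{}{}{}}{}{}S ⇒ {{}{}{}{}}{}{}{}   [S -> { }]

S ⇒ SS ⇒ SSS ⇒ SSSS ⇒ {S}SSS ⇒ {SS}SSS ⇒ {SSS}SSS ⇒ {SSSS}SSS ⇒ {{}SSS}SSS ⇒ {{}{}SS}SSS ⇒ {{}{}{}S}SSS ⇒ {{}{}{}{}}SSS ⇒ {{}{}{}{}}{}SS ⇒ {{}{}{}{}}{}{}S ⇒ {{}{}{}{}}{}{}{}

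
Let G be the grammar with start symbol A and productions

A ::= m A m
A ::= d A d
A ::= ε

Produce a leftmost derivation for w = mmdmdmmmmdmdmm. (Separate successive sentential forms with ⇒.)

A ⇒ mAm   [A ::= m A m]
mAm ⇒ mmAmm   [A ::= m A m]
mmAmm ⇒ mmdAdmm   [A ::= d A d]
mmdAdmm ⇒ mmdmAmdmm   [A ::= m A m]
mmdmAmdmm ⇒ mmdmdAdmdmm   [A ::= d A d]
mmdmdAdmdmm ⇒ mmdmdmAmdmdmm   [A ::= m A m]
mmdmdmAmdmdmm ⇒ mmdmdmmAmmdmdmm   [A ::= m A m]
mmdmdmmAmmdmdmm ⇒ mmdmdmmmmdmdmm   [A ::= ε]

A⇒mAm⇒mmAmm⇒mmdAdmm⇒mmdmAmdmm⇒mmdmdAdmdmm⇒mmdmdmAmdmdmm⇒mmdmdmmAmmdmdmm⇒mmdmdmmmmdmdmm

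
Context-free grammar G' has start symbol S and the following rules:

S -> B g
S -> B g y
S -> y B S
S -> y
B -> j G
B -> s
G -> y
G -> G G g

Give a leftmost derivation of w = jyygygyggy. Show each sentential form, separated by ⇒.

S ⇒ Bgy   [S -> B g y]
Bgy ⇒ jGgy   [B -> j G]
jGgy ⇒ jGGggy   [G -> G G g]
jGGggy ⇒ jGGgGggy   [G -> G G g]
jGGgGggy ⇒ jGGgGgGggy   [G -> G G g]
jGGgGgGggy ⇒ jyGgGgGggy   [G -> y]
jyGgGgGggy ⇒ jyygGgGggy   [G -> y]
jyygGgGggy ⇒ jyygygGggy   [G -> y]
jyygygGggy ⇒ jyygygyggy   [G -> y]

S⇒Bgy⇒jGgy⇒jGGggy⇒jGGgGggy⇒jGGgGgGggy⇒jyGgGgGggy⇒jyygGgGggy⇒jyygygGggy⇒jyygygyggy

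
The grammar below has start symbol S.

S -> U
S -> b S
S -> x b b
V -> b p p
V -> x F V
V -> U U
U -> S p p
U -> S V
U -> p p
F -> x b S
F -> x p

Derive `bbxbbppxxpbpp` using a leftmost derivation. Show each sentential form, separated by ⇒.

S⇒U⇒SV⇒bSV⇒bUV⇒bSppV⇒bbSppV⇒bbxbbppV⇒bbxbbppxFV⇒bbxbbppxxpV⇒bbxbbppxxpbpp

S ⇒ U   [S -> U]
U ⇒ SV   [U -> S V]
SV ⇒ bSV   [S -> b S]
bSV ⇒ bUV   [S -> U]
bUV ⇒ bSppV   [U -> S p p]
bSppV ⇒ bbSppV   [S -> b S]
bbSppV ⇒ bbxbbppV   [S -> x b b]
bbxbbppV ⇒ bbxbbppxFV   [V -> x F V]
bbxbbppxFV ⇒ bbxbbppxxpV   [F -> x p]
bbxbbppxxpV ⇒ bbxbbppxxpbpp   [V -> b p p]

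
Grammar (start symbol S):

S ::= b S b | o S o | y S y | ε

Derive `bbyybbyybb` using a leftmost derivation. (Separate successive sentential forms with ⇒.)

S⇒bSb⇒bbSbb⇒bbySybb⇒bbyySyybb⇒bbyybSbyybb⇒bbyybbyybb

S ⇒ bSb   [S ::= b S b]
bSb ⇒ bbSbb   [S ::= b S b]
bbSbb ⇒ bbySybb   [S ::= y S y]
bbySybb ⇒ bbyySyybb   [S ::= y S y]
bbyySyybb ⇒ bbyybSbyybb   [S ::= b S b]
bbyybSbyybb ⇒ bbyybbyybb   [S ::= ε]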